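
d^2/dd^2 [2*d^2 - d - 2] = 4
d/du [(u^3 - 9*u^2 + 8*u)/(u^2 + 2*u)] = (u^2 + 4*u - 26)/(u^2 + 4*u + 4)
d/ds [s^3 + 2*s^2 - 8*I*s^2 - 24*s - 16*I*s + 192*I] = 3*s^2 + s*(4 - 16*I) - 24 - 16*I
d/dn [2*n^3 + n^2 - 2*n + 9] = 6*n^2 + 2*n - 2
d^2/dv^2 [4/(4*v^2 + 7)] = 32*(12*v^2 - 7)/(4*v^2 + 7)^3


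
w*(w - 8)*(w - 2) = w^3 - 10*w^2 + 16*w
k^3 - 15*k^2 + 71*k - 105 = (k - 7)*(k - 5)*(k - 3)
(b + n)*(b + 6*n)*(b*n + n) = b^3*n + 7*b^2*n^2 + b^2*n + 6*b*n^3 + 7*b*n^2 + 6*n^3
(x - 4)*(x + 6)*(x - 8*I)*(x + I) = x^4 + 2*x^3 - 7*I*x^3 - 16*x^2 - 14*I*x^2 + 16*x + 168*I*x - 192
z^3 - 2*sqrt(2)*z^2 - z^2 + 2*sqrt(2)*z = z*(z - 1)*(z - 2*sqrt(2))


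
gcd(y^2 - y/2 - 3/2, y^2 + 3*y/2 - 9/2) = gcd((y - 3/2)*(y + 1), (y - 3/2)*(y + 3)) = y - 3/2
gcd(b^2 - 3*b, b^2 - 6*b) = b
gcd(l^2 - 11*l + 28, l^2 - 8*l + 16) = l - 4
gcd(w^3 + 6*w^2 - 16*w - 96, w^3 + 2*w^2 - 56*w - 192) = w^2 + 10*w + 24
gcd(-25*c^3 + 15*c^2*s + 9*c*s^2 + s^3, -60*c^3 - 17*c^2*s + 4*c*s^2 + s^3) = 5*c + s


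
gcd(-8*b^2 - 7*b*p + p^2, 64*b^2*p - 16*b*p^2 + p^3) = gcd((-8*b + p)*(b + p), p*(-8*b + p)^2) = -8*b + p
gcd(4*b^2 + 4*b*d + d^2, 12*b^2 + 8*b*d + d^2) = 2*b + d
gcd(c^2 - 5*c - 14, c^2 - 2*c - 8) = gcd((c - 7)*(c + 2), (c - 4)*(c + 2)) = c + 2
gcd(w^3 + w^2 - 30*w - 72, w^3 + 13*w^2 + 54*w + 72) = w^2 + 7*w + 12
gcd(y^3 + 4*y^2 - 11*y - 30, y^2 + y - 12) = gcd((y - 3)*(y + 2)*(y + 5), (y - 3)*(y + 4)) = y - 3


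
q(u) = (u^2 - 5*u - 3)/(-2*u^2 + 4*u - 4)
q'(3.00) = -0.82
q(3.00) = 0.90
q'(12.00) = -0.02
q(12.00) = -0.33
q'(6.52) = -0.09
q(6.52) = -0.11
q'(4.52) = -0.25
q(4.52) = 0.19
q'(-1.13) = 0.38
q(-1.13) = -0.35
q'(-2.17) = 0.10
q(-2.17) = -0.57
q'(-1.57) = 0.21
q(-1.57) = -0.48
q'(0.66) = 3.25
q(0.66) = 2.63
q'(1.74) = -2.19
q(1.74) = 2.80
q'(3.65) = -0.47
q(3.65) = 0.49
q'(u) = (2*u - 5)/(-2*u^2 + 4*u - 4) + (4*u - 4)*(u^2 - 5*u - 3)/(-2*u^2 + 4*u - 4)^2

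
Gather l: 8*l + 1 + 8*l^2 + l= 8*l^2 + 9*l + 1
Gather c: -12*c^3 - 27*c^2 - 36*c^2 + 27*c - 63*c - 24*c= -12*c^3 - 63*c^2 - 60*c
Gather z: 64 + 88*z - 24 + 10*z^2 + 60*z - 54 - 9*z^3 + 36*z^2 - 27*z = -9*z^3 + 46*z^2 + 121*z - 14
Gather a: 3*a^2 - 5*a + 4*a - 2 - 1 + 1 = 3*a^2 - a - 2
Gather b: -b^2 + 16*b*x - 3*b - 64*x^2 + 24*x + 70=-b^2 + b*(16*x - 3) - 64*x^2 + 24*x + 70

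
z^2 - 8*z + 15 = (z - 5)*(z - 3)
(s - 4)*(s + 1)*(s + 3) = s^3 - 13*s - 12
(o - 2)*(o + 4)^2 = o^3 + 6*o^2 - 32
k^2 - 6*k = k*(k - 6)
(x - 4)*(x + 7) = x^2 + 3*x - 28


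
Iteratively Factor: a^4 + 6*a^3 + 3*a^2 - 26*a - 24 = (a + 4)*(a^3 + 2*a^2 - 5*a - 6) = (a + 3)*(a + 4)*(a^2 - a - 2) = (a - 2)*(a + 3)*(a + 4)*(a + 1)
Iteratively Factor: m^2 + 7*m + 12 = (m + 3)*(m + 4)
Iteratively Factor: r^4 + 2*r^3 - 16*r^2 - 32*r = (r)*(r^3 + 2*r^2 - 16*r - 32) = r*(r + 2)*(r^2 - 16) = r*(r + 2)*(r + 4)*(r - 4)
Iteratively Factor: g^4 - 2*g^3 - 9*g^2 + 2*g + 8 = (g - 1)*(g^3 - g^2 - 10*g - 8) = (g - 1)*(g + 2)*(g^2 - 3*g - 4) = (g - 1)*(g + 1)*(g + 2)*(g - 4)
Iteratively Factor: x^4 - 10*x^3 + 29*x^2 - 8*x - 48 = (x - 4)*(x^3 - 6*x^2 + 5*x + 12) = (x - 4)^2*(x^2 - 2*x - 3) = (x - 4)^2*(x - 3)*(x + 1)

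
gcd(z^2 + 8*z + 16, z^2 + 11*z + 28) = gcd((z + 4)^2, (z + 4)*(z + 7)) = z + 4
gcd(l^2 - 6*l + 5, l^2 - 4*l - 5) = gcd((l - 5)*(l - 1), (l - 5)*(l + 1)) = l - 5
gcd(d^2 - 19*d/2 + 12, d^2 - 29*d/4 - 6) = d - 8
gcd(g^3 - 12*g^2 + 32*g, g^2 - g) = g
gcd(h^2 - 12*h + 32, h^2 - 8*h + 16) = h - 4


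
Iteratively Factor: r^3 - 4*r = (r + 2)*(r^2 - 2*r) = (r - 2)*(r + 2)*(r)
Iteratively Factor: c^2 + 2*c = (c)*(c + 2)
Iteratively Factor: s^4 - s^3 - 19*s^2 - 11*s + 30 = (s - 5)*(s^3 + 4*s^2 + s - 6) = (s - 5)*(s - 1)*(s^2 + 5*s + 6) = (s - 5)*(s - 1)*(s + 3)*(s + 2)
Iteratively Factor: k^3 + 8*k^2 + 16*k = (k + 4)*(k^2 + 4*k) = (k + 4)^2*(k)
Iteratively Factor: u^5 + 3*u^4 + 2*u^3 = (u + 2)*(u^4 + u^3) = u*(u + 2)*(u^3 + u^2) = u^2*(u + 2)*(u^2 + u) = u^2*(u + 1)*(u + 2)*(u)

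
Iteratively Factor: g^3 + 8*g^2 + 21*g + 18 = (g + 3)*(g^2 + 5*g + 6) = (g + 2)*(g + 3)*(g + 3)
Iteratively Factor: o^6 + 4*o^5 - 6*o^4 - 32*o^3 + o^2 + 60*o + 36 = (o - 2)*(o^5 + 6*o^4 + 6*o^3 - 20*o^2 - 39*o - 18) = (o - 2)*(o + 1)*(o^4 + 5*o^3 + o^2 - 21*o - 18) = (o - 2)*(o + 1)*(o + 3)*(o^3 + 2*o^2 - 5*o - 6) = (o - 2)*(o + 1)*(o + 3)^2*(o^2 - o - 2) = (o - 2)*(o + 1)^2*(o + 3)^2*(o - 2)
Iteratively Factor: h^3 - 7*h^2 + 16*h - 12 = (h - 2)*(h^2 - 5*h + 6) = (h - 2)^2*(h - 3)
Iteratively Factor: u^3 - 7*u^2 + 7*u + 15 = (u - 5)*(u^2 - 2*u - 3) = (u - 5)*(u + 1)*(u - 3)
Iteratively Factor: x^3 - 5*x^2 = (x)*(x^2 - 5*x) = x*(x - 5)*(x)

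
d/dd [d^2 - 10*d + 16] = 2*d - 10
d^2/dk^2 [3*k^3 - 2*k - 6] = 18*k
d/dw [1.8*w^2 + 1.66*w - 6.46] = 3.6*w + 1.66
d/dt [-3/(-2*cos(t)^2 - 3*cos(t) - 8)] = 3*(4*cos(t) + 3)*sin(t)/(3*cos(t) + cos(2*t) + 9)^2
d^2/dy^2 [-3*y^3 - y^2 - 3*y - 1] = -18*y - 2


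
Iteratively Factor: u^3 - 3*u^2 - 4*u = (u)*(u^2 - 3*u - 4) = u*(u + 1)*(u - 4)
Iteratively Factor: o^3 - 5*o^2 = (o)*(o^2 - 5*o) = o*(o - 5)*(o)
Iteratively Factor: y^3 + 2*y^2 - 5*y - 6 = (y + 3)*(y^2 - y - 2) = (y + 1)*(y + 3)*(y - 2)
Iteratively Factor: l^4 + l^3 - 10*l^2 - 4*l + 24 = (l + 2)*(l^3 - l^2 - 8*l + 12) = (l - 2)*(l + 2)*(l^2 + l - 6) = (l - 2)*(l + 2)*(l + 3)*(l - 2)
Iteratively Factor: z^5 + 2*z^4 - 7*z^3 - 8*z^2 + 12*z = (z - 2)*(z^4 + 4*z^3 + z^2 - 6*z) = (z - 2)*(z - 1)*(z^3 + 5*z^2 + 6*z) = z*(z - 2)*(z - 1)*(z^2 + 5*z + 6) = z*(z - 2)*(z - 1)*(z + 2)*(z + 3)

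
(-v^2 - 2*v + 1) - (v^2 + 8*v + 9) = -2*v^2 - 10*v - 8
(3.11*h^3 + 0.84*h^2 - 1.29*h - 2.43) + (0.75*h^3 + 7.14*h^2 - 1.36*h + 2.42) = 3.86*h^3 + 7.98*h^2 - 2.65*h - 0.0100000000000002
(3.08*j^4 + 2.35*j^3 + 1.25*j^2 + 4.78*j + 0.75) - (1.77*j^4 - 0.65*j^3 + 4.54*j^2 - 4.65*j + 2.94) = 1.31*j^4 + 3.0*j^3 - 3.29*j^2 + 9.43*j - 2.19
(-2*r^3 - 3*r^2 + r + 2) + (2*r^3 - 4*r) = -3*r^2 - 3*r + 2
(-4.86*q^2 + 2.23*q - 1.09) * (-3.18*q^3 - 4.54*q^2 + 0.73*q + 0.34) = 15.4548*q^5 + 14.973*q^4 - 10.2058*q^3 + 4.9241*q^2 - 0.0375*q - 0.3706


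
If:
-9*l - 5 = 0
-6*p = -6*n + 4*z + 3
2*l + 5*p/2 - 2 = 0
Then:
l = -5/9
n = 2*z/3 + 157/90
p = 56/45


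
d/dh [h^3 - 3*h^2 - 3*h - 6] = 3*h^2 - 6*h - 3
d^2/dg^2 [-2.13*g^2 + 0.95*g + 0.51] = -4.26000000000000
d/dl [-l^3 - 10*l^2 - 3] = l*(-3*l - 20)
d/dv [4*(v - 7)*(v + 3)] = 8*v - 16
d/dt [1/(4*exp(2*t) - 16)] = -exp(2*t)/(2*(exp(2*t) - 4)^2)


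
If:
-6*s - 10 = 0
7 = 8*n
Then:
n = 7/8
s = -5/3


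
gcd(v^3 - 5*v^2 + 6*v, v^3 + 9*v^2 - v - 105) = v - 3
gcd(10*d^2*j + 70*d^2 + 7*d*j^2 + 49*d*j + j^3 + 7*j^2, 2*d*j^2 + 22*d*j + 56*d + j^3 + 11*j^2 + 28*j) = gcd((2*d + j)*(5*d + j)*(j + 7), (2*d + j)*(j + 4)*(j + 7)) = 2*d*j + 14*d + j^2 + 7*j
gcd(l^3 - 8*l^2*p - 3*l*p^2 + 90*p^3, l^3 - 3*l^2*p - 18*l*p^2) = -l^2 + 3*l*p + 18*p^2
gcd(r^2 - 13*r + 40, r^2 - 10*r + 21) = 1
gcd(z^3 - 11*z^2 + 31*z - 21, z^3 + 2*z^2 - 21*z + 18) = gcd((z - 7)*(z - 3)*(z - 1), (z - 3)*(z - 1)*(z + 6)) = z^2 - 4*z + 3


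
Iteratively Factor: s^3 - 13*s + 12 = (s - 3)*(s^2 + 3*s - 4) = (s - 3)*(s + 4)*(s - 1)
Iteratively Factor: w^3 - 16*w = (w)*(w^2 - 16) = w*(w + 4)*(w - 4)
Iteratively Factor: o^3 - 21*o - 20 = (o + 1)*(o^2 - o - 20) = (o + 1)*(o + 4)*(o - 5)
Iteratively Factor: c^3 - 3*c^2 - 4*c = (c + 1)*(c^2 - 4*c) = c*(c + 1)*(c - 4)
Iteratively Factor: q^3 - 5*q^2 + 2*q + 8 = (q - 2)*(q^2 - 3*q - 4) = (q - 2)*(q + 1)*(q - 4)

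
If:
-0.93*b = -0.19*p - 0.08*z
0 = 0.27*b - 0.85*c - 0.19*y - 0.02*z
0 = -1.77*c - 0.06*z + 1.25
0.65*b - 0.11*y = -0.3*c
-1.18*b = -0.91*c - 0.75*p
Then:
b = -1.38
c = 0.98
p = -3.37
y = -5.50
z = -8.09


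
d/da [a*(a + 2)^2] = (a + 2)*(3*a + 2)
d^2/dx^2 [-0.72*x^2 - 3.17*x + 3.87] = -1.44000000000000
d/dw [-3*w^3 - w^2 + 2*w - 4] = -9*w^2 - 2*w + 2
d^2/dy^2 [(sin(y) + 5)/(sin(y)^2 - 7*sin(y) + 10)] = (-sin(y)^5 - 27*sin(y)^4 + 167*sin(y)^3 - 85*sin(y)^2 - 720*sin(y) + 530)/(sin(y)^2 - 7*sin(y) + 10)^3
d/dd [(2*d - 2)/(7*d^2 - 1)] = 2*(7*d^2 - 14*d*(d - 1) - 1)/(7*d^2 - 1)^2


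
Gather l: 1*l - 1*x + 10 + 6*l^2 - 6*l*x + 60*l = 6*l^2 + l*(61 - 6*x) - x + 10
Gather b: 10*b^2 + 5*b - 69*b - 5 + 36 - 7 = 10*b^2 - 64*b + 24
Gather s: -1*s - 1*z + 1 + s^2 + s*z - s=s^2 + s*(z - 2) - z + 1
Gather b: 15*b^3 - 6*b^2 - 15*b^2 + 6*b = 15*b^3 - 21*b^2 + 6*b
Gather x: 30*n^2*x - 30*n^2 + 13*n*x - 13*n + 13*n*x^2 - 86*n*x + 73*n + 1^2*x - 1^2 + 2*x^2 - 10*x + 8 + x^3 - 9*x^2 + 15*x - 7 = -30*n^2 + 60*n + x^3 + x^2*(13*n - 7) + x*(30*n^2 - 73*n + 6)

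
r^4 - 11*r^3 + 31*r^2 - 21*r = r*(r - 7)*(r - 3)*(r - 1)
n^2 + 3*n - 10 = (n - 2)*(n + 5)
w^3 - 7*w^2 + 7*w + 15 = (w - 5)*(w - 3)*(w + 1)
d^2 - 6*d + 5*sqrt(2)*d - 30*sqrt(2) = (d - 6)*(d + 5*sqrt(2))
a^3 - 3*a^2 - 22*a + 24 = (a - 6)*(a - 1)*(a + 4)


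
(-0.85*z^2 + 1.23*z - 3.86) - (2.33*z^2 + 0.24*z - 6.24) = -3.18*z^2 + 0.99*z + 2.38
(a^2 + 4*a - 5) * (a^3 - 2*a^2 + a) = a^5 + 2*a^4 - 12*a^3 + 14*a^2 - 5*a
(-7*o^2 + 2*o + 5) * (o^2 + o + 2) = -7*o^4 - 5*o^3 - 7*o^2 + 9*o + 10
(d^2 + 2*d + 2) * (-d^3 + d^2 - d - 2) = -d^5 - d^4 - d^3 - 2*d^2 - 6*d - 4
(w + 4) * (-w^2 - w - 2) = -w^3 - 5*w^2 - 6*w - 8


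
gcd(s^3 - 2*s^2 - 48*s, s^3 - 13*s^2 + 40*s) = s^2 - 8*s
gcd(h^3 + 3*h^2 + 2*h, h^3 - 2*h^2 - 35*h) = h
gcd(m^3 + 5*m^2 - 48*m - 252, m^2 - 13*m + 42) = m - 7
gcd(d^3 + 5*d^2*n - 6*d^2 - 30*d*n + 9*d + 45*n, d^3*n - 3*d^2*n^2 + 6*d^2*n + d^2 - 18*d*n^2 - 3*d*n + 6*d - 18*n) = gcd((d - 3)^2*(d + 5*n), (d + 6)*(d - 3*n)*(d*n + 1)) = 1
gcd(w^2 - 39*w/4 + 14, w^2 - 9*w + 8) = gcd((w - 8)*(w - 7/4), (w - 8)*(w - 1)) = w - 8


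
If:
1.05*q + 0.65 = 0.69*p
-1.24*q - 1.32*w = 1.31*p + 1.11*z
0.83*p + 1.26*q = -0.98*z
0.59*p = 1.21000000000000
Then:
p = 2.05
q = 0.73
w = -0.47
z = -2.67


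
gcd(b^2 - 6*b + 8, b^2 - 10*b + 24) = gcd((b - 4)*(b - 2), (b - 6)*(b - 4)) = b - 4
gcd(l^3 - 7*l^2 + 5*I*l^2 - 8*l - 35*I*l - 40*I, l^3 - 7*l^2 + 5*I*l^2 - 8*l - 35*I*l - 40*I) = l^3 + l^2*(-7 + 5*I) + l*(-8 - 35*I) - 40*I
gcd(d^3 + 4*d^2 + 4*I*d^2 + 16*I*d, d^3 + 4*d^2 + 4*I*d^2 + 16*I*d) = d^3 + d^2*(4 + 4*I) + 16*I*d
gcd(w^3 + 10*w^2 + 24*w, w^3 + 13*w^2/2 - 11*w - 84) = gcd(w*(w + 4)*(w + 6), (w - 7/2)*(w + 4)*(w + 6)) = w^2 + 10*w + 24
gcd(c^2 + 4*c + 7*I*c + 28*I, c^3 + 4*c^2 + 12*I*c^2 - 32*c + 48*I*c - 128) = c + 4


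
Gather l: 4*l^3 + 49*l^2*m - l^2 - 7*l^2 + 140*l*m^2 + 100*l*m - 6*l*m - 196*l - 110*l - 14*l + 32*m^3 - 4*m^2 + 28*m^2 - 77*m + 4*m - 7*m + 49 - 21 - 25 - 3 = 4*l^3 + l^2*(49*m - 8) + l*(140*m^2 + 94*m - 320) + 32*m^3 + 24*m^2 - 80*m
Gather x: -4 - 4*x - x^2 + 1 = -x^2 - 4*x - 3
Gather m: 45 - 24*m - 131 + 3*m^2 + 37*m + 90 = 3*m^2 + 13*m + 4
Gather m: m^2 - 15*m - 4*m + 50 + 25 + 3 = m^2 - 19*m + 78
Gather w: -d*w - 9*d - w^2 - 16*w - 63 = -9*d - w^2 + w*(-d - 16) - 63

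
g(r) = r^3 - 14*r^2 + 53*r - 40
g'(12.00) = 149.00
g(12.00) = 308.00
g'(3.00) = -4.00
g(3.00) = 20.00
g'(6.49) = -2.36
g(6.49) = -12.35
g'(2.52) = 1.49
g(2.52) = 20.66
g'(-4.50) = 239.75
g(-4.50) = -653.12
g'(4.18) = -11.62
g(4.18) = 9.96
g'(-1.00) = 84.00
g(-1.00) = -108.00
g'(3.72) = -9.64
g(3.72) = 14.90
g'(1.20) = 23.72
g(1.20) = 5.17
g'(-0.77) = 76.34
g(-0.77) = -89.57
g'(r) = 3*r^2 - 28*r + 53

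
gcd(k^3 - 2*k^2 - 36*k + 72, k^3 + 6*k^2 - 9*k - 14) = k - 2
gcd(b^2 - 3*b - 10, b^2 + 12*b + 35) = 1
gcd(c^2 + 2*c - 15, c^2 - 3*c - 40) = c + 5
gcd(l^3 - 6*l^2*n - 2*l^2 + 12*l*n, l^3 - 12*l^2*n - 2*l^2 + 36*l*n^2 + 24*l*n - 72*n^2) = l^2 - 6*l*n - 2*l + 12*n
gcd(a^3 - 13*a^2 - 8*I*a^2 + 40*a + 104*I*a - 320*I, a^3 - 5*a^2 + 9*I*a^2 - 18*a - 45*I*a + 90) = a - 5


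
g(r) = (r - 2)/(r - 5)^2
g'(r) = (r - 5)^(-2) - 2*(r - 2)/(r - 5)^3 = (-r - 1)/(r - 5)^3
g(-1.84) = -0.08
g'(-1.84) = -0.00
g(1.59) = -0.04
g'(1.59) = 0.07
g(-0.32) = -0.08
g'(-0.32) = 0.00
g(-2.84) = -0.08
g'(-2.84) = -0.00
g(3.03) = 0.27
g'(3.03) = 0.53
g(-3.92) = -0.07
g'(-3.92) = -0.00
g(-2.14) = -0.08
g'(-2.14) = -0.00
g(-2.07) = -0.08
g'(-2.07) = -0.00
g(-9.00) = -0.06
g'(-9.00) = 0.00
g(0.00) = -0.08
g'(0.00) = 0.01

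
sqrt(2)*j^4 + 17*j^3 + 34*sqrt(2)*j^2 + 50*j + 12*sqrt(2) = (j + sqrt(2))^2*(j + 6*sqrt(2))*(sqrt(2)*j + 1)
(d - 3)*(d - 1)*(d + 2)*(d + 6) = d^4 + 4*d^3 - 17*d^2 - 24*d + 36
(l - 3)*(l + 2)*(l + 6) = l^3 + 5*l^2 - 12*l - 36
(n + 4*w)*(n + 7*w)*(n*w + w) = n^3*w + 11*n^2*w^2 + n^2*w + 28*n*w^3 + 11*n*w^2 + 28*w^3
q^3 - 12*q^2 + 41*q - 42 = (q - 7)*(q - 3)*(q - 2)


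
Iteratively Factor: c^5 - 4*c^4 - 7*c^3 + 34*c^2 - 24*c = (c - 4)*(c^4 - 7*c^2 + 6*c) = c*(c - 4)*(c^3 - 7*c + 6) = c*(c - 4)*(c - 2)*(c^2 + 2*c - 3) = c*(c - 4)*(c - 2)*(c + 3)*(c - 1)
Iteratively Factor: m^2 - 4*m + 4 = (m - 2)*(m - 2)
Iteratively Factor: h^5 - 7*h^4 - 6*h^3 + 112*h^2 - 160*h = (h - 4)*(h^4 - 3*h^3 - 18*h^2 + 40*h) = h*(h - 4)*(h^3 - 3*h^2 - 18*h + 40) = h*(h - 5)*(h - 4)*(h^2 + 2*h - 8) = h*(h - 5)*(h - 4)*(h - 2)*(h + 4)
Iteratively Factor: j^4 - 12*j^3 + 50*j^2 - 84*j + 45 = (j - 3)*(j^3 - 9*j^2 + 23*j - 15) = (j - 3)*(j - 1)*(j^2 - 8*j + 15) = (j - 3)^2*(j - 1)*(j - 5)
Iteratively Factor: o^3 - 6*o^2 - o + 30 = (o + 2)*(o^2 - 8*o + 15) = (o - 5)*(o + 2)*(o - 3)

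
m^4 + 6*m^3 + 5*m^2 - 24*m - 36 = (m - 2)*(m + 2)*(m + 3)^2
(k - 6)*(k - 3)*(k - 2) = k^3 - 11*k^2 + 36*k - 36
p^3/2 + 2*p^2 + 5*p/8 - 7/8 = (p/2 + 1/2)*(p - 1/2)*(p + 7/2)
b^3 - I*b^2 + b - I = (b - I)^2*(b + I)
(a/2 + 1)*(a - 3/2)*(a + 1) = a^3/2 + 3*a^2/4 - 5*a/4 - 3/2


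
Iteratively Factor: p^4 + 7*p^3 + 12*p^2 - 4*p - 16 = (p + 4)*(p^3 + 3*p^2 - 4) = (p - 1)*(p + 4)*(p^2 + 4*p + 4) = (p - 1)*(p + 2)*(p + 4)*(p + 2)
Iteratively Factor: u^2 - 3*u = (u - 3)*(u)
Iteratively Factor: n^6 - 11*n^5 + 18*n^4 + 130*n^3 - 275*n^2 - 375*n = (n + 1)*(n^5 - 12*n^4 + 30*n^3 + 100*n^2 - 375*n) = (n + 1)*(n + 3)*(n^4 - 15*n^3 + 75*n^2 - 125*n) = (n - 5)*(n + 1)*(n + 3)*(n^3 - 10*n^2 + 25*n) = (n - 5)^2*(n + 1)*(n + 3)*(n^2 - 5*n) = n*(n - 5)^2*(n + 1)*(n + 3)*(n - 5)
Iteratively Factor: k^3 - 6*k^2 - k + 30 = (k - 3)*(k^2 - 3*k - 10) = (k - 3)*(k + 2)*(k - 5)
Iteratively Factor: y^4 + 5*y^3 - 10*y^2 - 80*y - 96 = (y + 4)*(y^3 + y^2 - 14*y - 24) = (y + 2)*(y + 4)*(y^2 - y - 12) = (y + 2)*(y + 3)*(y + 4)*(y - 4)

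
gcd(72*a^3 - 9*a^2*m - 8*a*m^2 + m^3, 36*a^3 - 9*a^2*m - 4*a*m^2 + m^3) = 9*a^2 - m^2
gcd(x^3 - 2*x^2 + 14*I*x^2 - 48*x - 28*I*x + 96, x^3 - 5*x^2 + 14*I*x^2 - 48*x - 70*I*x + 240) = x^2 + 14*I*x - 48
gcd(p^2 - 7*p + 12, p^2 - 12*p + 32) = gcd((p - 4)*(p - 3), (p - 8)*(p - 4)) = p - 4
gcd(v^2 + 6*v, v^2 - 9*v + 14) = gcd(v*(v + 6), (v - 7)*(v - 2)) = 1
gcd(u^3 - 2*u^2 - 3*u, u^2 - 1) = u + 1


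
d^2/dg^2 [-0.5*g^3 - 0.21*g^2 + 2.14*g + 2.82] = -3.0*g - 0.42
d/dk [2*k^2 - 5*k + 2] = 4*k - 5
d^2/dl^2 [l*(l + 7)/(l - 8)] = 240/(l^3 - 24*l^2 + 192*l - 512)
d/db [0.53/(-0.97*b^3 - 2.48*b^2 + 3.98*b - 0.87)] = (1.5423*b^2 + 2.6288*b - 2.1094)/(0.97*b^3 + 2.48*b^2 - 3.98*b + 0.87)^2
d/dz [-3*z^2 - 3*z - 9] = -6*z - 3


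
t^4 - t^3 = t^3*(t - 1)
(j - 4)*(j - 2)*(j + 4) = j^3 - 2*j^2 - 16*j + 32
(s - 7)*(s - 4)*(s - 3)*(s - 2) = s^4 - 16*s^3 + 89*s^2 - 206*s + 168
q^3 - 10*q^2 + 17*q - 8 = (q - 8)*(q - 1)^2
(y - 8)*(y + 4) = y^2 - 4*y - 32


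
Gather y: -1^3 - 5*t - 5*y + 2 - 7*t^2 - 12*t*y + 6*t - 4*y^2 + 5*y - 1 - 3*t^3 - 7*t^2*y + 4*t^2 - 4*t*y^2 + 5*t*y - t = -3*t^3 - 3*t^2 + y^2*(-4*t - 4) + y*(-7*t^2 - 7*t)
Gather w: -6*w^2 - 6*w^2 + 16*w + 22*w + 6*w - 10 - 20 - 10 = -12*w^2 + 44*w - 40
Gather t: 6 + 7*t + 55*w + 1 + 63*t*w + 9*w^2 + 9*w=t*(63*w + 7) + 9*w^2 + 64*w + 7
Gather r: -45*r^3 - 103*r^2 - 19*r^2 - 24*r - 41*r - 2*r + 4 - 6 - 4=-45*r^3 - 122*r^2 - 67*r - 6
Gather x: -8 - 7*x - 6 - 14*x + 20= 6 - 21*x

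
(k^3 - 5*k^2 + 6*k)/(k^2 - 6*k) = (k^2 - 5*k + 6)/(k - 6)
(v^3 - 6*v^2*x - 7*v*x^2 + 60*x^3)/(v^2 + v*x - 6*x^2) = (-v^2 + 9*v*x - 20*x^2)/(-v + 2*x)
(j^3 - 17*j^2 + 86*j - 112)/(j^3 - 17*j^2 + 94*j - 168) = (j^2 - 10*j + 16)/(j^2 - 10*j + 24)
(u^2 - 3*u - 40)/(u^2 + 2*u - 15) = (u - 8)/(u - 3)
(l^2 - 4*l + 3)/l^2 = 1 - 4/l + 3/l^2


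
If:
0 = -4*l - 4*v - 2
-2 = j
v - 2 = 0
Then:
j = -2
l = -5/2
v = 2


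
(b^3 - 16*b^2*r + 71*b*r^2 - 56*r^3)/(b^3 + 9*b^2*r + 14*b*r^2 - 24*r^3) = (b^2 - 15*b*r + 56*r^2)/(b^2 + 10*b*r + 24*r^2)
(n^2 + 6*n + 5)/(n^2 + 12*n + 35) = (n + 1)/(n + 7)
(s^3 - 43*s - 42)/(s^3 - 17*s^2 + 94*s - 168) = (s^2 + 7*s + 6)/(s^2 - 10*s + 24)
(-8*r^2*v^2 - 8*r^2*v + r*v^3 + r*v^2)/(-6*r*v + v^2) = r*(8*r*v + 8*r - v^2 - v)/(6*r - v)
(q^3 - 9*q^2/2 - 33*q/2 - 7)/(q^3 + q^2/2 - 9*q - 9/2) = (q^2 - 5*q - 14)/(q^2 - 9)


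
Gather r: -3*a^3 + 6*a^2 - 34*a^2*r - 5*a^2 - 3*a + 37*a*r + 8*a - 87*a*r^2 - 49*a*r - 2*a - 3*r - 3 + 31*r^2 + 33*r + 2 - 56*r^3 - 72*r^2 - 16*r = -3*a^3 + a^2 + 3*a - 56*r^3 + r^2*(-87*a - 41) + r*(-34*a^2 - 12*a + 14) - 1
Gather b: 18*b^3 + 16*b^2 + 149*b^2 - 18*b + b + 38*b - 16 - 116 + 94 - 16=18*b^3 + 165*b^2 + 21*b - 54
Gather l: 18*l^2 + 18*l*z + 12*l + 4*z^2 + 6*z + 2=18*l^2 + l*(18*z + 12) + 4*z^2 + 6*z + 2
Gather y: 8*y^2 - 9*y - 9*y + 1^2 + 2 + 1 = 8*y^2 - 18*y + 4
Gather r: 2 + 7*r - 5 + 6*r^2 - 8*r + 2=6*r^2 - r - 1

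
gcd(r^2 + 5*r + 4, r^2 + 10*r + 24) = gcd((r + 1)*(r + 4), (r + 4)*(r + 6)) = r + 4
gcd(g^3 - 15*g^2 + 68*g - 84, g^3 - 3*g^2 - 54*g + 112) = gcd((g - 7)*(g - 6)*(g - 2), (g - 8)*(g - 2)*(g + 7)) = g - 2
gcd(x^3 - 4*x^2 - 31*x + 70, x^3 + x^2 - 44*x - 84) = x - 7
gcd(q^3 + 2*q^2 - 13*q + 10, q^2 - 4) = q - 2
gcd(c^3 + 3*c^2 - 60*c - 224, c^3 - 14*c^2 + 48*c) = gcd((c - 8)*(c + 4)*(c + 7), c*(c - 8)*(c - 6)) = c - 8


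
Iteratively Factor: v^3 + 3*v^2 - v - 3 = (v + 3)*(v^2 - 1) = (v + 1)*(v + 3)*(v - 1)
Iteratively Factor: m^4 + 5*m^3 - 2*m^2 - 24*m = (m + 4)*(m^3 + m^2 - 6*m) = (m - 2)*(m + 4)*(m^2 + 3*m) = (m - 2)*(m + 3)*(m + 4)*(m)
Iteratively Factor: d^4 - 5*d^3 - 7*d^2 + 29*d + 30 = (d + 2)*(d^3 - 7*d^2 + 7*d + 15) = (d - 5)*(d + 2)*(d^2 - 2*d - 3) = (d - 5)*(d + 1)*(d + 2)*(d - 3)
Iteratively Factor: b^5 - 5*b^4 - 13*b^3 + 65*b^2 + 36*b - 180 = (b + 3)*(b^4 - 8*b^3 + 11*b^2 + 32*b - 60) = (b - 3)*(b + 3)*(b^3 - 5*b^2 - 4*b + 20) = (b - 3)*(b - 2)*(b + 3)*(b^2 - 3*b - 10) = (b - 5)*(b - 3)*(b - 2)*(b + 3)*(b + 2)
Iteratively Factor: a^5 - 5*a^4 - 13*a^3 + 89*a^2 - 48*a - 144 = (a + 4)*(a^4 - 9*a^3 + 23*a^2 - 3*a - 36) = (a + 1)*(a + 4)*(a^3 - 10*a^2 + 33*a - 36) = (a - 3)*(a + 1)*(a + 4)*(a^2 - 7*a + 12) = (a - 3)^2*(a + 1)*(a + 4)*(a - 4)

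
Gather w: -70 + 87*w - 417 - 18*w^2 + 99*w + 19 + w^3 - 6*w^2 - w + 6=w^3 - 24*w^2 + 185*w - 462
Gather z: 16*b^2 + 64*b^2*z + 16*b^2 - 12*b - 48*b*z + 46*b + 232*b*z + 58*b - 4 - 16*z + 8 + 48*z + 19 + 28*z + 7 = 32*b^2 + 92*b + z*(64*b^2 + 184*b + 60) + 30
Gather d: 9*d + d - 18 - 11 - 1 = 10*d - 30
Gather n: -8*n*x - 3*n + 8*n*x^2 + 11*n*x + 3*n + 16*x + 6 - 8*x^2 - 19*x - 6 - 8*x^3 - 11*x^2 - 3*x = n*(8*x^2 + 3*x) - 8*x^3 - 19*x^2 - 6*x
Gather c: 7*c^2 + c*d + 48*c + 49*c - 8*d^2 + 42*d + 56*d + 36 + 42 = 7*c^2 + c*(d + 97) - 8*d^2 + 98*d + 78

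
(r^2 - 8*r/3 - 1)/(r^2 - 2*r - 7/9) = 3*(r - 3)/(3*r - 7)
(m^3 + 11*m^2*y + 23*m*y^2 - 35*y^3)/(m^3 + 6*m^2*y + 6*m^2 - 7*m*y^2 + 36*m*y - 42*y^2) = (m + 5*y)/(m + 6)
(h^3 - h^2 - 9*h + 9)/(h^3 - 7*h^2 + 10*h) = (h^3 - h^2 - 9*h + 9)/(h*(h^2 - 7*h + 10))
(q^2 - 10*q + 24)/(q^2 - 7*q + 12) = (q - 6)/(q - 3)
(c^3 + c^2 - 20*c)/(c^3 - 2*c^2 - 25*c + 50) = c*(c - 4)/(c^2 - 7*c + 10)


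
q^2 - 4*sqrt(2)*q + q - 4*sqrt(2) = (q + 1)*(q - 4*sqrt(2))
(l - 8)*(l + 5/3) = l^2 - 19*l/3 - 40/3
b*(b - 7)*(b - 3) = b^3 - 10*b^2 + 21*b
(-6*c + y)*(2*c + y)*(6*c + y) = -72*c^3 - 36*c^2*y + 2*c*y^2 + y^3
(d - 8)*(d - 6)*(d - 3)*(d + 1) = d^4 - 16*d^3 + 73*d^2 - 54*d - 144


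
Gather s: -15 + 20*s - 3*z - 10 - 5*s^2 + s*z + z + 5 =-5*s^2 + s*(z + 20) - 2*z - 20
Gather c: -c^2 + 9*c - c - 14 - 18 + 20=-c^2 + 8*c - 12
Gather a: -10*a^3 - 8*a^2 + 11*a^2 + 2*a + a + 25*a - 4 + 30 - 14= -10*a^3 + 3*a^2 + 28*a + 12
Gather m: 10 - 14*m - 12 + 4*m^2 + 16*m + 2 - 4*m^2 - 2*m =0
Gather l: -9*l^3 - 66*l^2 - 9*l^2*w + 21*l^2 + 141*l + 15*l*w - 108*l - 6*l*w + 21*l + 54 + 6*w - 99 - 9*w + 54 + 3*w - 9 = -9*l^3 + l^2*(-9*w - 45) + l*(9*w + 54)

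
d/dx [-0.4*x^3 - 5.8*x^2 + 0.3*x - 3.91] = -1.2*x^2 - 11.6*x + 0.3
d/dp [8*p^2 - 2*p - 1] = 16*p - 2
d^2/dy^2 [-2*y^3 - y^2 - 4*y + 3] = -12*y - 2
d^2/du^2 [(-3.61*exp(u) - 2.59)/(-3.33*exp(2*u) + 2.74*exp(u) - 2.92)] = (40.030929*exp(4*u) + 147.819366*exp(3*u) - 281.50821*exp(2*u) - 52.408924*exp(u) + 51.502376)*exp(u)/(36.926037*exp(6*u) - 91.150758*exp(5*u) + 172.139688*exp(4*u) - 180.426808*exp(3*u) + 150.945312*exp(2*u) - 70.087008*exp(u) + 24.897088)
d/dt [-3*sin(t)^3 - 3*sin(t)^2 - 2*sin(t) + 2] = (-6*sin(t) + 9*cos(t)^2 - 11)*cos(t)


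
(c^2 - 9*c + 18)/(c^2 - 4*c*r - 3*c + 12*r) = (6 - c)/(-c + 4*r)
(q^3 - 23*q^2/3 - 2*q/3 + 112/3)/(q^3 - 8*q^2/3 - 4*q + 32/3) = (q - 7)/(q - 2)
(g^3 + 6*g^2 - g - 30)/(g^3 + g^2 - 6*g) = (g + 5)/g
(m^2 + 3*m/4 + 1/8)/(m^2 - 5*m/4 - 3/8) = (2*m + 1)/(2*m - 3)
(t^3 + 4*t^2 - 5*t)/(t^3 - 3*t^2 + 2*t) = (t + 5)/(t - 2)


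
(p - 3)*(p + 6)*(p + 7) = p^3 + 10*p^2 + 3*p - 126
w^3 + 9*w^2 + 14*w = w*(w + 2)*(w + 7)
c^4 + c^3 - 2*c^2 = c^2*(c - 1)*(c + 2)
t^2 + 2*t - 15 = (t - 3)*(t + 5)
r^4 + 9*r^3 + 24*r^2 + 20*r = r*(r + 2)^2*(r + 5)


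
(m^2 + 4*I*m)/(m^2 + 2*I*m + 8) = m/(m - 2*I)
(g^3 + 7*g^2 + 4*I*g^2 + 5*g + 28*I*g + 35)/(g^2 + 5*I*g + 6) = (g^2 + g*(7 + 5*I) + 35*I)/(g + 6*I)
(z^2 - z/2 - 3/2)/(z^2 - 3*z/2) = (z + 1)/z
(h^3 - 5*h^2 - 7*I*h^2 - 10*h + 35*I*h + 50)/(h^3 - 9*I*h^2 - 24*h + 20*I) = (h - 5)/(h - 2*I)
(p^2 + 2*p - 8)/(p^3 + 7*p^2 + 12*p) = (p - 2)/(p*(p + 3))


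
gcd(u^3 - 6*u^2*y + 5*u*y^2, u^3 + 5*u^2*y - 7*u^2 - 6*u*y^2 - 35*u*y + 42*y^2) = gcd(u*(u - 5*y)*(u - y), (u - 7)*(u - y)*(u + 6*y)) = -u + y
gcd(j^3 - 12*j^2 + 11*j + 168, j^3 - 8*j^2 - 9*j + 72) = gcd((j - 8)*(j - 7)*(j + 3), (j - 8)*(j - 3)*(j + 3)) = j^2 - 5*j - 24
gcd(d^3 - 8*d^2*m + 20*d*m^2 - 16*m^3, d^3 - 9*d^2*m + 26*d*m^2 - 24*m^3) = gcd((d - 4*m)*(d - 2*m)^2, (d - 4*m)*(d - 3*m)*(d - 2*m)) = d^2 - 6*d*m + 8*m^2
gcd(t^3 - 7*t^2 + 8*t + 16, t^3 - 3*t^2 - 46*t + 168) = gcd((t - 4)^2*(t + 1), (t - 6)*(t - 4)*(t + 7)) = t - 4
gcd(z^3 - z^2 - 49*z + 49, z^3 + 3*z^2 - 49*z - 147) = z^2 - 49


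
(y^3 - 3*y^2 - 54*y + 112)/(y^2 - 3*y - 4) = (-y^3 + 3*y^2 + 54*y - 112)/(-y^2 + 3*y + 4)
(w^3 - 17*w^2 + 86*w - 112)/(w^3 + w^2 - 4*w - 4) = (w^2 - 15*w + 56)/(w^2 + 3*w + 2)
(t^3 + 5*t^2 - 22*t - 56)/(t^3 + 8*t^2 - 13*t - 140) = (t + 2)/(t + 5)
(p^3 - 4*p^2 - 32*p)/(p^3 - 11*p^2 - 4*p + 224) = p/(p - 7)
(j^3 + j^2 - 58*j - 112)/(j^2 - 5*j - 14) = (j^2 - j - 56)/(j - 7)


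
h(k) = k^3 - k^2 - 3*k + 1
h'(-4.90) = 78.83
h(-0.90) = 2.16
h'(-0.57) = -0.89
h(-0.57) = 2.20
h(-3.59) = -47.39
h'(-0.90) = 1.23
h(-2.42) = -11.77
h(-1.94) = -4.24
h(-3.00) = -26.00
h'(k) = 3*k^2 - 2*k - 3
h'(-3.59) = 42.84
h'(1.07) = -1.71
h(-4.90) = -125.96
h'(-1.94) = 12.17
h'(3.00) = 18.00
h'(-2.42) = 19.41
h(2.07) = -0.63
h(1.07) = -2.13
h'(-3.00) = 30.00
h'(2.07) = 5.71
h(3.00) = 10.00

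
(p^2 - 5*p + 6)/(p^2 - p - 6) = (p - 2)/(p + 2)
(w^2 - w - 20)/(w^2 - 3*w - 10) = (w + 4)/(w + 2)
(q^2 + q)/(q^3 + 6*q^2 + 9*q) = (q + 1)/(q^2 + 6*q + 9)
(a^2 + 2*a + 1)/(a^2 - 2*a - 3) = (a + 1)/(a - 3)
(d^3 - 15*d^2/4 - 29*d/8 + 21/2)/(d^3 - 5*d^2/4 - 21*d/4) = (d^2 - 11*d/2 + 6)/(d*(d - 3))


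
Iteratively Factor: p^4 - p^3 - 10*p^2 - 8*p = (p + 1)*(p^3 - 2*p^2 - 8*p) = p*(p + 1)*(p^2 - 2*p - 8) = p*(p - 4)*(p + 1)*(p + 2)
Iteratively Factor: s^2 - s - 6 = (s - 3)*(s + 2)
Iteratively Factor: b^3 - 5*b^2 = (b)*(b^2 - 5*b) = b*(b - 5)*(b)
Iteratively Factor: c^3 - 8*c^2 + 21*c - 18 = (c - 2)*(c^2 - 6*c + 9) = (c - 3)*(c - 2)*(c - 3)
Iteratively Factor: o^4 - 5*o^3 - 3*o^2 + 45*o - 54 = (o - 3)*(o^3 - 2*o^2 - 9*o + 18) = (o - 3)^2*(o^2 + o - 6) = (o - 3)^2*(o - 2)*(o + 3)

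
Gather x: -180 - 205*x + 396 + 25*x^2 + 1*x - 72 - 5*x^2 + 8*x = 20*x^2 - 196*x + 144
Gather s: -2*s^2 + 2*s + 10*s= -2*s^2 + 12*s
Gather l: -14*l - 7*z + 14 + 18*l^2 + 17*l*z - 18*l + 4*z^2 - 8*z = 18*l^2 + l*(17*z - 32) + 4*z^2 - 15*z + 14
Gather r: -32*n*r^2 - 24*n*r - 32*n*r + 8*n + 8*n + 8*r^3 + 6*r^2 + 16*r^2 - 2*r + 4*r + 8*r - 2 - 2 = 16*n + 8*r^3 + r^2*(22 - 32*n) + r*(10 - 56*n) - 4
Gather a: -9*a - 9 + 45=36 - 9*a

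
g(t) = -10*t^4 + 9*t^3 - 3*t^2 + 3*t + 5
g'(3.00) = -852.00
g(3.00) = -580.00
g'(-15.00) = 141168.00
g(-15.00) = -537340.00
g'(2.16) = -287.10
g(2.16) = -129.50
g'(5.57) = -6105.10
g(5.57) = -8141.53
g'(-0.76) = 40.71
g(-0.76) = -6.30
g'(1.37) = -57.40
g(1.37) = -8.61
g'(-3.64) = 2311.72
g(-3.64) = -2235.24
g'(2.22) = -314.90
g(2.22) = -147.55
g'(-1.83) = 349.54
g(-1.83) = -177.84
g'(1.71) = -128.32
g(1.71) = -39.14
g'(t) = -40*t^3 + 27*t^2 - 6*t + 3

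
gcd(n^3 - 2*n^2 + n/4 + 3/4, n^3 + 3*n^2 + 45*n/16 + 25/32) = n + 1/2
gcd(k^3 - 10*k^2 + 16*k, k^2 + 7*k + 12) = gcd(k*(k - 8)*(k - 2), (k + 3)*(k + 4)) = 1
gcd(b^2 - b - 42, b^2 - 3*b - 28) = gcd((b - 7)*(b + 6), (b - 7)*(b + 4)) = b - 7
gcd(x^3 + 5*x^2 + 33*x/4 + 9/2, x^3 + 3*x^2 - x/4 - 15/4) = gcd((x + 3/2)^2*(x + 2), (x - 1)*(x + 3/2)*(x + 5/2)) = x + 3/2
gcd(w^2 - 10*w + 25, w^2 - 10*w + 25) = w^2 - 10*w + 25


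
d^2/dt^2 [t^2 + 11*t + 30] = 2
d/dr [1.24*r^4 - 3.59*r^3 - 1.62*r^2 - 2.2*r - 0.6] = 4.96*r^3 - 10.77*r^2 - 3.24*r - 2.2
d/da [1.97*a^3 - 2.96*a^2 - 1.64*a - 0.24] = 5.91*a^2 - 5.92*a - 1.64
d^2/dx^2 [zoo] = 0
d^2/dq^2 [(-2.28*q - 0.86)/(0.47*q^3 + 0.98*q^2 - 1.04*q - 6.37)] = (-3.021912*q^5 - 8.580696*q^4 - 12.946208*q^3 - 84.34656*q^2 - 95.58822*q + 17.611464)/(0.103823*q^9 + 0.649446*q^8 + 0.664956*q^7 - 6.154351*q^6 - 19.075524*q^5 + 3.508596*q^4 + 95.042389*q^3 + 98.62671*q^2 - 126.599928*q - 258.474853)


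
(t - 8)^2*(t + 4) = t^3 - 12*t^2 + 256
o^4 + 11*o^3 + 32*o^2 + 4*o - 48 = (o - 1)*(o + 2)*(o + 4)*(o + 6)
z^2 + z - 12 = (z - 3)*(z + 4)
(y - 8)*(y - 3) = y^2 - 11*y + 24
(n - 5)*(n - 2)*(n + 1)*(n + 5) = n^4 - n^3 - 27*n^2 + 25*n + 50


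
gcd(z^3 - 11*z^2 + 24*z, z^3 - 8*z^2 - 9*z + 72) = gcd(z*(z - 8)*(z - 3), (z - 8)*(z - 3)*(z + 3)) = z^2 - 11*z + 24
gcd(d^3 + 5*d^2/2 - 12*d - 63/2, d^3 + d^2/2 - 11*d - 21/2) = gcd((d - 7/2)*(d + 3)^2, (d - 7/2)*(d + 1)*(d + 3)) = d^2 - d/2 - 21/2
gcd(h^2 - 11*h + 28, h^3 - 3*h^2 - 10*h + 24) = h - 4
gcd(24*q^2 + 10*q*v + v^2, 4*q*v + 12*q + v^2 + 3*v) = 4*q + v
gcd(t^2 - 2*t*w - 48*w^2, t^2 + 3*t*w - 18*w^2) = t + 6*w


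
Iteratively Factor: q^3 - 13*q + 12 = (q - 3)*(q^2 + 3*q - 4) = (q - 3)*(q + 4)*(q - 1)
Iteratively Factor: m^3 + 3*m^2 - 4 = (m - 1)*(m^2 + 4*m + 4) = (m - 1)*(m + 2)*(m + 2)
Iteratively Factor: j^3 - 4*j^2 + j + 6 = (j - 3)*(j^2 - j - 2) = (j - 3)*(j - 2)*(j + 1)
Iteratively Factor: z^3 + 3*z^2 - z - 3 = (z + 3)*(z^2 - 1) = (z + 1)*(z + 3)*(z - 1)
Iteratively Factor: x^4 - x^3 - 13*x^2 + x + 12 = (x + 3)*(x^3 - 4*x^2 - x + 4) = (x - 4)*(x + 3)*(x^2 - 1) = (x - 4)*(x - 1)*(x + 3)*(x + 1)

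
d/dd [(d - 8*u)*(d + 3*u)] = 2*d - 5*u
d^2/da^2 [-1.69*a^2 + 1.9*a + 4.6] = -3.38000000000000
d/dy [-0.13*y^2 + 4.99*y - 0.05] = 4.99 - 0.26*y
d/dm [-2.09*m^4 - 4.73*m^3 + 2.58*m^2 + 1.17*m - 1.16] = -8.36*m^3 - 14.19*m^2 + 5.16*m + 1.17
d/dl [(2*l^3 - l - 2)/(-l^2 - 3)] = (-2*l^4 - 19*l^2 - 4*l + 3)/(l^4 + 6*l^2 + 9)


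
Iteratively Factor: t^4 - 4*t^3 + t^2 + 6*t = (t - 3)*(t^3 - t^2 - 2*t) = (t - 3)*(t + 1)*(t^2 - 2*t) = (t - 3)*(t - 2)*(t + 1)*(t)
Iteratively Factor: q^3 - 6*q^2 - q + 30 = (q + 2)*(q^2 - 8*q + 15) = (q - 5)*(q + 2)*(q - 3)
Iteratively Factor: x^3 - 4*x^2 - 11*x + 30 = (x - 2)*(x^2 - 2*x - 15) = (x - 5)*(x - 2)*(x + 3)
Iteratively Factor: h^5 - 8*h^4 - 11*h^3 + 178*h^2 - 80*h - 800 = (h - 5)*(h^4 - 3*h^3 - 26*h^2 + 48*h + 160) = (h - 5)*(h - 4)*(h^3 + h^2 - 22*h - 40) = (h - 5)^2*(h - 4)*(h^2 + 6*h + 8) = (h - 5)^2*(h - 4)*(h + 2)*(h + 4)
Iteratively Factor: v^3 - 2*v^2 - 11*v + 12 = (v - 1)*(v^2 - v - 12) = (v - 4)*(v - 1)*(v + 3)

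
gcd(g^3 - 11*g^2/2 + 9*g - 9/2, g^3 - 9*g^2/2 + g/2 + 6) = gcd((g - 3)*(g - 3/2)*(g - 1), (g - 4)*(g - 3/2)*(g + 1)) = g - 3/2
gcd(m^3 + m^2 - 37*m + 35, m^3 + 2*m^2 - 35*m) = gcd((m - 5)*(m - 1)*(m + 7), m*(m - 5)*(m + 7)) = m^2 + 2*m - 35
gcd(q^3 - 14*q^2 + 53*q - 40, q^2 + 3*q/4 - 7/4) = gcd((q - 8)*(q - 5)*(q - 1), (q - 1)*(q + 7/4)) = q - 1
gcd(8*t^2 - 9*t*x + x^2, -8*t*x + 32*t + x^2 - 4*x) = -8*t + x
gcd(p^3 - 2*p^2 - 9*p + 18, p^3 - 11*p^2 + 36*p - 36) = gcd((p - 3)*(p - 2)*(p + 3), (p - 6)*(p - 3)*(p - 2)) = p^2 - 5*p + 6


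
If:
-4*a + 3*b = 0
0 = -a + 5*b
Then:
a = 0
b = 0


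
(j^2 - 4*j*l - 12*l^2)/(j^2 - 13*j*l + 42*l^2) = (j + 2*l)/(j - 7*l)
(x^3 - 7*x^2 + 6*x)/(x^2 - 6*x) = x - 1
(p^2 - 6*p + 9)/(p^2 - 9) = (p - 3)/(p + 3)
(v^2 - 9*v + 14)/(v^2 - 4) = (v - 7)/(v + 2)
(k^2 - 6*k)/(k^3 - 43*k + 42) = k/(k^2 + 6*k - 7)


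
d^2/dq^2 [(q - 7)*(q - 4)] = 2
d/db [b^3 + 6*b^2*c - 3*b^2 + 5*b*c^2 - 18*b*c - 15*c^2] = 3*b^2 + 12*b*c - 6*b + 5*c^2 - 18*c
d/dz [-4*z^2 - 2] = -8*z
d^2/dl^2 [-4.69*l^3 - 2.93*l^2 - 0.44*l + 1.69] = -28.14*l - 5.86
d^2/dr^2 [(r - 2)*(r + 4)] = 2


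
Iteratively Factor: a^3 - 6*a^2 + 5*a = (a - 1)*(a^2 - 5*a) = a*(a - 1)*(a - 5)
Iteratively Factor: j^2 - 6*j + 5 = (j - 5)*(j - 1)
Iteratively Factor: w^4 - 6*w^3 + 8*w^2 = (w)*(w^3 - 6*w^2 + 8*w) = w^2*(w^2 - 6*w + 8) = w^2*(w - 4)*(w - 2)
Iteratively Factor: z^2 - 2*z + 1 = (z - 1)*(z - 1)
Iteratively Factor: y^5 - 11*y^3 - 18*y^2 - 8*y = (y + 2)*(y^4 - 2*y^3 - 7*y^2 - 4*y) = (y - 4)*(y + 2)*(y^3 + 2*y^2 + y) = (y - 4)*(y + 1)*(y + 2)*(y^2 + y) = (y - 4)*(y + 1)^2*(y + 2)*(y)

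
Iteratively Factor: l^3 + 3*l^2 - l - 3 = (l + 1)*(l^2 + 2*l - 3) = (l - 1)*(l + 1)*(l + 3)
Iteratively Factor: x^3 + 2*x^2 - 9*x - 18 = (x + 2)*(x^2 - 9) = (x - 3)*(x + 2)*(x + 3)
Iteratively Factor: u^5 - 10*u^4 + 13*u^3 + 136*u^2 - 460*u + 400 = (u - 5)*(u^4 - 5*u^3 - 12*u^2 + 76*u - 80) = (u - 5)*(u + 4)*(u^3 - 9*u^2 + 24*u - 20) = (u - 5)*(u - 2)*(u + 4)*(u^2 - 7*u + 10) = (u - 5)*(u - 2)^2*(u + 4)*(u - 5)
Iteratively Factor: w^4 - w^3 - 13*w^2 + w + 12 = (w - 1)*(w^3 - 13*w - 12) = (w - 1)*(w + 1)*(w^2 - w - 12) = (w - 1)*(w + 1)*(w + 3)*(w - 4)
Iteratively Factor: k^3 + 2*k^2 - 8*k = (k)*(k^2 + 2*k - 8) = k*(k + 4)*(k - 2)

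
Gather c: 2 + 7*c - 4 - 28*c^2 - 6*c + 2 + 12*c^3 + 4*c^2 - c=12*c^3 - 24*c^2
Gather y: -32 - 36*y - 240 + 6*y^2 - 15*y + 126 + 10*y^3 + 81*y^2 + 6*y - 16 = 10*y^3 + 87*y^2 - 45*y - 162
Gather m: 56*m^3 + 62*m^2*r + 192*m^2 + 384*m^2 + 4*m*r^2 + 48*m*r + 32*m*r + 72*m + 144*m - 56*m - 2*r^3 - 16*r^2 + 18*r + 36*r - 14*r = 56*m^3 + m^2*(62*r + 576) + m*(4*r^2 + 80*r + 160) - 2*r^3 - 16*r^2 + 40*r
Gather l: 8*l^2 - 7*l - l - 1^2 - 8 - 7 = 8*l^2 - 8*l - 16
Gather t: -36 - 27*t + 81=45 - 27*t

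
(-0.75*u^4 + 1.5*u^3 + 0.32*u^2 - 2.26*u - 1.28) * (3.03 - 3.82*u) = 2.865*u^5 - 8.0025*u^4 + 3.3226*u^3 + 9.6028*u^2 - 1.9582*u - 3.8784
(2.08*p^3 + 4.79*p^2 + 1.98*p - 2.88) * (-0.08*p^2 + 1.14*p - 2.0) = -0.1664*p^5 + 1.988*p^4 + 1.1422*p^3 - 7.0924*p^2 - 7.2432*p + 5.76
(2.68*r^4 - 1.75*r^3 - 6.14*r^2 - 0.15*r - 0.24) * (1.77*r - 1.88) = 4.7436*r^5 - 8.1359*r^4 - 7.5778*r^3 + 11.2777*r^2 - 0.1428*r + 0.4512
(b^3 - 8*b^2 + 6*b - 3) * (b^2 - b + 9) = b^5 - 9*b^4 + 23*b^3 - 81*b^2 + 57*b - 27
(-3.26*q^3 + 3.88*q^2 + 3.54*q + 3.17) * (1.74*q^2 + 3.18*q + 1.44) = -5.6724*q^5 - 3.6156*q^4 + 13.8036*q^3 + 22.3602*q^2 + 15.1782*q + 4.5648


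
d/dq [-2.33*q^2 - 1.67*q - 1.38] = -4.66*q - 1.67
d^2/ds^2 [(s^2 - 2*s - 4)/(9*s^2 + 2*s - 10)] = 4*(-90*s^3 - 351*s^2 - 378*s - 158)/(729*s^6 + 486*s^5 - 2322*s^4 - 1072*s^3 + 2580*s^2 + 600*s - 1000)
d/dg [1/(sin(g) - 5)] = -cos(g)/(sin(g) - 5)^2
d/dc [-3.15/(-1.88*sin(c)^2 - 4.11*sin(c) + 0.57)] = -(11.844*sin(c) + 12.9465)*cos(c)/(1.88*sin(c)^2 + 4.11*sin(c) - 0.57)^2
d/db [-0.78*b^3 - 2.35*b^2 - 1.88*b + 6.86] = -2.34*b^2 - 4.7*b - 1.88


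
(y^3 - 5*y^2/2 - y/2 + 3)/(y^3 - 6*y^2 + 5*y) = (2*y^3 - 5*y^2 - y + 6)/(2*y*(y^2 - 6*y + 5))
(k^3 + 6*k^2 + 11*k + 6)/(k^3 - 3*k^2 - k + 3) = (k^2 + 5*k + 6)/(k^2 - 4*k + 3)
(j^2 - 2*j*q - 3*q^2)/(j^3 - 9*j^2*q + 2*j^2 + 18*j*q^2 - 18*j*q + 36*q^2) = (-j - q)/(-j^2 + 6*j*q - 2*j + 12*q)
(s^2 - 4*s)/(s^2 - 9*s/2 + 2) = 2*s/(2*s - 1)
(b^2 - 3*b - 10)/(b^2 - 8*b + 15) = (b + 2)/(b - 3)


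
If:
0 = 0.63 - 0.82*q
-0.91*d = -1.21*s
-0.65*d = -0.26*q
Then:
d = 0.31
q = 0.77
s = 0.23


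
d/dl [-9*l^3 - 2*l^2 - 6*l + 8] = -27*l^2 - 4*l - 6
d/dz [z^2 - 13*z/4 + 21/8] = 2*z - 13/4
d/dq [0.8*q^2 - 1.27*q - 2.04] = 1.6*q - 1.27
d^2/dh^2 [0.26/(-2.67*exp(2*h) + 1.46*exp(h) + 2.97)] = ((2.7768*exp(h) - 0.3796)*(-2.67*exp(2*h) + 1.46*exp(h) + 2.97) + 0.26*(5.34*exp(h) - 1.46)*(10.68*exp(h) - 2.92)*exp(h))*exp(h)/(-2.67*exp(2*h) + 1.46*exp(h) + 2.97)^3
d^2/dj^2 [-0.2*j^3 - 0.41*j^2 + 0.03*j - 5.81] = -1.2*j - 0.82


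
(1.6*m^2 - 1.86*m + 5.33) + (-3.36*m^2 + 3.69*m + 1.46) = -1.76*m^2 + 1.83*m + 6.79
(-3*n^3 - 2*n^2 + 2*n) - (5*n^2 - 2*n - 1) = -3*n^3 - 7*n^2 + 4*n + 1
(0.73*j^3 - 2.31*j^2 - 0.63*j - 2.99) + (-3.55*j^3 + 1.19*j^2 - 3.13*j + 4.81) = -2.82*j^3 - 1.12*j^2 - 3.76*j + 1.82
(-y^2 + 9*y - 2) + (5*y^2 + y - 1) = 4*y^2 + 10*y - 3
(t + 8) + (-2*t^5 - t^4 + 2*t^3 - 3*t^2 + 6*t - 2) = -2*t^5 - t^4 + 2*t^3 - 3*t^2 + 7*t + 6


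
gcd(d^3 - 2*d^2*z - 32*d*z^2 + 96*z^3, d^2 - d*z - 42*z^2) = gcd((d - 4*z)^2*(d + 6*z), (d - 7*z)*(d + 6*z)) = d + 6*z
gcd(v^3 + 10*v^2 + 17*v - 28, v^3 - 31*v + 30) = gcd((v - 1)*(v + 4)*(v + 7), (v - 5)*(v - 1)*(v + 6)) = v - 1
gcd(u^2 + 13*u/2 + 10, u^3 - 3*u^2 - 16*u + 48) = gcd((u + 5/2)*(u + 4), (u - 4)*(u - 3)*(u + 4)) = u + 4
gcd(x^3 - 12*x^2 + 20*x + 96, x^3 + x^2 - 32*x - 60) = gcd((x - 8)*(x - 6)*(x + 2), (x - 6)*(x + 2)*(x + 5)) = x^2 - 4*x - 12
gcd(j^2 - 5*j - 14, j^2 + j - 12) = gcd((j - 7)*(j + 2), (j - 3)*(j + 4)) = 1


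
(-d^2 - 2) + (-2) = -d^2 - 4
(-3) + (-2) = -5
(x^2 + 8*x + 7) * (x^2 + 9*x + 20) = x^4 + 17*x^3 + 99*x^2 + 223*x + 140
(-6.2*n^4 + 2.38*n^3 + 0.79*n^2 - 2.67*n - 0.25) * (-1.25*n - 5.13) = 7.75*n^5 + 28.831*n^4 - 13.1969*n^3 - 0.7152*n^2 + 14.0096*n + 1.2825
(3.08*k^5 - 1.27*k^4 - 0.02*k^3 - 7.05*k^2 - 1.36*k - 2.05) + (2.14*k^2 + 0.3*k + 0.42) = 3.08*k^5 - 1.27*k^4 - 0.02*k^3 - 4.91*k^2 - 1.06*k - 1.63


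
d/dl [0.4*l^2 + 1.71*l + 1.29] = 0.8*l + 1.71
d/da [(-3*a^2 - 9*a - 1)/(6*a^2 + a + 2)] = 17*(3*a^2 - 1)/(36*a^4 + 12*a^3 + 25*a^2 + 4*a + 4)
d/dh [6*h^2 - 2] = 12*h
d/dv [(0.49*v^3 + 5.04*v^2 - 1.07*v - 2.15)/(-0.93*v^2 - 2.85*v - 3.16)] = (-0.4557*v^4 - 2.793*v^3 - 20.0043*v^2 - 35.8518*v - 2.7463)/(0.8649*v^4 + 5.301*v^3 + 14.0001*v^2 + 18.012*v + 9.9856)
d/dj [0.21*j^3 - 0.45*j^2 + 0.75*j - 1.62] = 0.63*j^2 - 0.9*j + 0.75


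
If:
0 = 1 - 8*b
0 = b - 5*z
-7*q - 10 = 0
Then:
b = 1/8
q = -10/7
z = 1/40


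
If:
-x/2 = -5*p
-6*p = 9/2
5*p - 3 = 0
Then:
No Solution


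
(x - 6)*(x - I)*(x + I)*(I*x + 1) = I*x^4 + x^3 - 6*I*x^3 - 6*x^2 + I*x^2 + x - 6*I*x - 6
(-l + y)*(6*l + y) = -6*l^2 + 5*l*y + y^2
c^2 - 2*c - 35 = (c - 7)*(c + 5)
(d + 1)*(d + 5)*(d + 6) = d^3 + 12*d^2 + 41*d + 30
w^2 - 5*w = w*(w - 5)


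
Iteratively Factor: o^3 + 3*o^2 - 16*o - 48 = (o + 3)*(o^2 - 16) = (o - 4)*(o + 3)*(o + 4)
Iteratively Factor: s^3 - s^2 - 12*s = (s - 4)*(s^2 + 3*s) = s*(s - 4)*(s + 3)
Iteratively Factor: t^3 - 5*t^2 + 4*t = (t - 1)*(t^2 - 4*t) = (t - 4)*(t - 1)*(t)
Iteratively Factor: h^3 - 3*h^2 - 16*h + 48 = (h - 3)*(h^2 - 16) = (h - 4)*(h - 3)*(h + 4)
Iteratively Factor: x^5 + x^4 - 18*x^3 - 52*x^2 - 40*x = (x + 2)*(x^4 - x^3 - 16*x^2 - 20*x) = (x - 5)*(x + 2)*(x^3 + 4*x^2 + 4*x) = (x - 5)*(x + 2)^2*(x^2 + 2*x) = (x - 5)*(x + 2)^3*(x)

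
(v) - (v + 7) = -7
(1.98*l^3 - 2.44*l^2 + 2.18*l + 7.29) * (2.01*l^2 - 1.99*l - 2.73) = 3.9798*l^5 - 8.8446*l^4 + 3.832*l^3 + 16.9759*l^2 - 20.4585*l - 19.9017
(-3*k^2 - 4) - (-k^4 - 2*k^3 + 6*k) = k^4 + 2*k^3 - 3*k^2 - 6*k - 4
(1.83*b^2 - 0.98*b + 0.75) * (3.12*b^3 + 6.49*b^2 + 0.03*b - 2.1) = 5.7096*b^5 + 8.8191*b^4 - 3.9653*b^3 + 0.995099999999999*b^2 + 2.0805*b - 1.575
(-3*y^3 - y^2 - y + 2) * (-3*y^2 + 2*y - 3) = 9*y^5 - 3*y^4 + 10*y^3 - 5*y^2 + 7*y - 6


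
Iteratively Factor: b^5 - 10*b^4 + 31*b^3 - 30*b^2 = (b - 5)*(b^4 - 5*b^3 + 6*b^2) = (b - 5)*(b - 2)*(b^3 - 3*b^2) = b*(b - 5)*(b - 2)*(b^2 - 3*b) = b*(b - 5)*(b - 3)*(b - 2)*(b)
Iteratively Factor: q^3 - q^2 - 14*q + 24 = (q + 4)*(q^2 - 5*q + 6) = (q - 3)*(q + 4)*(q - 2)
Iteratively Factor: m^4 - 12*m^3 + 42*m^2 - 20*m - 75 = (m - 5)*(m^3 - 7*m^2 + 7*m + 15) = (m - 5)^2*(m^2 - 2*m - 3) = (m - 5)^2*(m + 1)*(m - 3)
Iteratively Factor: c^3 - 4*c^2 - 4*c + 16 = (c - 2)*(c^2 - 2*c - 8) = (c - 2)*(c + 2)*(c - 4)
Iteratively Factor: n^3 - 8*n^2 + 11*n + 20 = (n + 1)*(n^2 - 9*n + 20) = (n - 5)*(n + 1)*(n - 4)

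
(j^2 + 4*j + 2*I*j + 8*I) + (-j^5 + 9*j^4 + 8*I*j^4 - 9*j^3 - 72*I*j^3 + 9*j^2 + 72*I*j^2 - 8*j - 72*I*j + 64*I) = -j^5 + 9*j^4 + 8*I*j^4 - 9*j^3 - 72*I*j^3 + 10*j^2 + 72*I*j^2 - 4*j - 70*I*j + 72*I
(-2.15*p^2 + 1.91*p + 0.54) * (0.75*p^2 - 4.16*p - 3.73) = -1.6125*p^4 + 10.3765*p^3 + 0.478899999999999*p^2 - 9.3707*p - 2.0142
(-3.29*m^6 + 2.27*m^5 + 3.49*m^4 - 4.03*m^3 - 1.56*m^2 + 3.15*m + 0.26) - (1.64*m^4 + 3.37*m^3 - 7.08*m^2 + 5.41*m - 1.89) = -3.29*m^6 + 2.27*m^5 + 1.85*m^4 - 7.4*m^3 + 5.52*m^2 - 2.26*m + 2.15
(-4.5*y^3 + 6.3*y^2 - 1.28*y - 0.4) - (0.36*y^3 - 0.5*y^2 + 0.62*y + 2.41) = -4.86*y^3 + 6.8*y^2 - 1.9*y - 2.81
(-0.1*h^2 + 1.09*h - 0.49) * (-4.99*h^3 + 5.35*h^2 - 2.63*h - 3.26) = 0.499*h^5 - 5.9741*h^4 + 8.5396*h^3 - 5.1622*h^2 - 2.2647*h + 1.5974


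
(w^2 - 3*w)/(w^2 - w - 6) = w/(w + 2)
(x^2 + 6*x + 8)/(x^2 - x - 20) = (x + 2)/(x - 5)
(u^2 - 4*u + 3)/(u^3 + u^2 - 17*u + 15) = 1/(u + 5)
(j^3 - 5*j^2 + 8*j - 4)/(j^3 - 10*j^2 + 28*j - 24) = (j - 1)/(j - 6)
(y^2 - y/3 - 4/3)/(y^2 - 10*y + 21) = (3*y^2 - y - 4)/(3*(y^2 - 10*y + 21))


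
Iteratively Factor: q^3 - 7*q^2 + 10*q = (q - 5)*(q^2 - 2*q) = q*(q - 5)*(q - 2)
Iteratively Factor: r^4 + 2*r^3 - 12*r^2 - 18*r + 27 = (r + 3)*(r^3 - r^2 - 9*r + 9) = (r - 1)*(r + 3)*(r^2 - 9) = (r - 1)*(r + 3)^2*(r - 3)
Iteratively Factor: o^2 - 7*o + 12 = (o - 3)*(o - 4)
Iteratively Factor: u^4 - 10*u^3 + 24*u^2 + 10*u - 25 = (u + 1)*(u^3 - 11*u^2 + 35*u - 25) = (u - 1)*(u + 1)*(u^2 - 10*u + 25) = (u - 5)*(u - 1)*(u + 1)*(u - 5)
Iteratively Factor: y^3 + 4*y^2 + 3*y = (y + 3)*(y^2 + y) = y*(y + 3)*(y + 1)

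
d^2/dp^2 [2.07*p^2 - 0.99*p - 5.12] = 4.14000000000000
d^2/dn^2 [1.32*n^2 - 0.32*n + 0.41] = 2.64000000000000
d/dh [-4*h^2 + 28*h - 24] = 28 - 8*h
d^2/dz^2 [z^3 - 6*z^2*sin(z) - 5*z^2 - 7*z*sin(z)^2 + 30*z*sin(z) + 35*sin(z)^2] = 6*z^2*sin(z) - 30*z*sin(z) - 24*z*cos(z) - 14*z*cos(2*z) + 6*z - 12*sin(z) - 14*sin(2*z) + 60*cos(z) + 70*cos(2*z) - 10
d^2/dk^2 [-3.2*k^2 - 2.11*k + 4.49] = -6.40000000000000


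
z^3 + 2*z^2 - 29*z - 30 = (z - 5)*(z + 1)*(z + 6)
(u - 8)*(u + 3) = u^2 - 5*u - 24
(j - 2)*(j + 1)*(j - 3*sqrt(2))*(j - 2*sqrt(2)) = j^4 - 5*sqrt(2)*j^3 - j^3 + 5*sqrt(2)*j^2 + 10*j^2 - 12*j + 10*sqrt(2)*j - 24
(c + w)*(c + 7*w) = c^2 + 8*c*w + 7*w^2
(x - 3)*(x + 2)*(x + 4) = x^3 + 3*x^2 - 10*x - 24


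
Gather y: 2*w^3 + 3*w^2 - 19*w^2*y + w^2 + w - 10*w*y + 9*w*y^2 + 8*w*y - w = 2*w^3 + 4*w^2 + 9*w*y^2 + y*(-19*w^2 - 2*w)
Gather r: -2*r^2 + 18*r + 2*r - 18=-2*r^2 + 20*r - 18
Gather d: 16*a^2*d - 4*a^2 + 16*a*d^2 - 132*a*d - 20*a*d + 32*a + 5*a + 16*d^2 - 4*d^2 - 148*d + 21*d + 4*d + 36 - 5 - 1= -4*a^2 + 37*a + d^2*(16*a + 12) + d*(16*a^2 - 152*a - 123) + 30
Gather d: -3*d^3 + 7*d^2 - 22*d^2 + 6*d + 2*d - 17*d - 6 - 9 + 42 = -3*d^3 - 15*d^2 - 9*d + 27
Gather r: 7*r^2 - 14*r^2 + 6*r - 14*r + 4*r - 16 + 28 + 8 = -7*r^2 - 4*r + 20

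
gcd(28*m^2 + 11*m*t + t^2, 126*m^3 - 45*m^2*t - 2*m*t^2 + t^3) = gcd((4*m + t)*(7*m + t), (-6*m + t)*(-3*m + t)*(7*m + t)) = 7*m + t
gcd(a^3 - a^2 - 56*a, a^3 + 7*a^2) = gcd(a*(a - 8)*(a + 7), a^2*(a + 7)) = a^2 + 7*a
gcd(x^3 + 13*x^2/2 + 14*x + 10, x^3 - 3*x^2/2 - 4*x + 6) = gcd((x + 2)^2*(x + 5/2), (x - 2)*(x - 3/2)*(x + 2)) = x + 2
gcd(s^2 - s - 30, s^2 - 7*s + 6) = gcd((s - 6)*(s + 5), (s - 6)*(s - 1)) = s - 6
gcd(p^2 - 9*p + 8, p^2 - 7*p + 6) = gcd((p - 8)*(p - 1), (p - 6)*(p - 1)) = p - 1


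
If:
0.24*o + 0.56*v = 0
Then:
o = -2.33333333333333*v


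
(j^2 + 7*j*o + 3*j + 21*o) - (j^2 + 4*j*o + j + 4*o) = 3*j*o + 2*j + 17*o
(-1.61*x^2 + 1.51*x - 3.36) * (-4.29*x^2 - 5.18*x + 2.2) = 6.9069*x^4 + 1.8619*x^3 + 3.0506*x^2 + 20.7268*x - 7.392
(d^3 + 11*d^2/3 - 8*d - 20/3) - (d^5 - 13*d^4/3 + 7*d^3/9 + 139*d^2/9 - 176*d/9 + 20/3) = -d^5 + 13*d^4/3 + 2*d^3/9 - 106*d^2/9 + 104*d/9 - 40/3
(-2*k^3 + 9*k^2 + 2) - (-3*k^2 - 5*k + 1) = -2*k^3 + 12*k^2 + 5*k + 1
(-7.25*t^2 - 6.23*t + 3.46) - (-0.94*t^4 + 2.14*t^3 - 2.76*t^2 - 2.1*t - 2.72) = 0.94*t^4 - 2.14*t^3 - 4.49*t^2 - 4.13*t + 6.18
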